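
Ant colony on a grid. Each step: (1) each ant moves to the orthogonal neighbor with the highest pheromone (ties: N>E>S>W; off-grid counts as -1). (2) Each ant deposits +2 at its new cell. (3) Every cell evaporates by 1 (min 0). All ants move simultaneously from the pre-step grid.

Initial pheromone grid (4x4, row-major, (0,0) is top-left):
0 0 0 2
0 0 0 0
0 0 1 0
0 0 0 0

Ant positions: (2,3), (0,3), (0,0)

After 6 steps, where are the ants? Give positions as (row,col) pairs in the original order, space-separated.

Step 1: ant0:(2,3)->W->(2,2) | ant1:(0,3)->S->(1,3) | ant2:(0,0)->E->(0,1)
  grid max=2 at (2,2)
Step 2: ant0:(2,2)->N->(1,2) | ant1:(1,3)->N->(0,3) | ant2:(0,1)->E->(0,2)
  grid max=2 at (0,3)
Step 3: ant0:(1,2)->N->(0,2) | ant1:(0,3)->W->(0,2) | ant2:(0,2)->E->(0,3)
  grid max=4 at (0,2)
Step 4: ant0:(0,2)->E->(0,3) | ant1:(0,2)->E->(0,3) | ant2:(0,3)->W->(0,2)
  grid max=6 at (0,3)
Step 5: ant0:(0,3)->W->(0,2) | ant1:(0,3)->W->(0,2) | ant2:(0,2)->E->(0,3)
  grid max=8 at (0,2)
Step 6: ant0:(0,2)->E->(0,3) | ant1:(0,2)->E->(0,3) | ant2:(0,3)->W->(0,2)
  grid max=10 at (0,3)

(0,3) (0,3) (0,2)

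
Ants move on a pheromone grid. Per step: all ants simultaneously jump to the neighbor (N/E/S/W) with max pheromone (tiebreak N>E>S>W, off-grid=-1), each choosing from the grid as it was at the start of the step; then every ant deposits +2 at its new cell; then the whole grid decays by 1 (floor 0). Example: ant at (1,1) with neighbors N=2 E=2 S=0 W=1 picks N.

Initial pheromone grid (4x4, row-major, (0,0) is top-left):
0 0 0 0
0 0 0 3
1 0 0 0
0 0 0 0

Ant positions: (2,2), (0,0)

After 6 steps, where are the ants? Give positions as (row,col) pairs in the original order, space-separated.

Step 1: ant0:(2,2)->N->(1,2) | ant1:(0,0)->E->(0,1)
  grid max=2 at (1,3)
Step 2: ant0:(1,2)->E->(1,3) | ant1:(0,1)->E->(0,2)
  grid max=3 at (1,3)
Step 3: ant0:(1,3)->N->(0,3) | ant1:(0,2)->E->(0,3)
  grid max=3 at (0,3)
Step 4: ant0:(0,3)->S->(1,3) | ant1:(0,3)->S->(1,3)
  grid max=5 at (1,3)
Step 5: ant0:(1,3)->N->(0,3) | ant1:(1,3)->N->(0,3)
  grid max=5 at (0,3)
Step 6: ant0:(0,3)->S->(1,3) | ant1:(0,3)->S->(1,3)
  grid max=7 at (1,3)

(1,3) (1,3)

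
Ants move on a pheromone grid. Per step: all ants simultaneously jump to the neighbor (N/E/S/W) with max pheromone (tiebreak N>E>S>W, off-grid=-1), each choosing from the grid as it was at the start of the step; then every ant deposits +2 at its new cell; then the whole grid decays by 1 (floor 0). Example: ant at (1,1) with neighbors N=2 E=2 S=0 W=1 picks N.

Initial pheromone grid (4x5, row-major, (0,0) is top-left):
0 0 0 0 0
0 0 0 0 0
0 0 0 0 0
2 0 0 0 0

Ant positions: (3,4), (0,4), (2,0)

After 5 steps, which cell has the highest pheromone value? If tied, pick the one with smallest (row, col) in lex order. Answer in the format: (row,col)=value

Answer: (1,4)=5

Derivation:
Step 1: ant0:(3,4)->N->(2,4) | ant1:(0,4)->S->(1,4) | ant2:(2,0)->S->(3,0)
  grid max=3 at (3,0)
Step 2: ant0:(2,4)->N->(1,4) | ant1:(1,4)->S->(2,4) | ant2:(3,0)->N->(2,0)
  grid max=2 at (1,4)
Step 3: ant0:(1,4)->S->(2,4) | ant1:(2,4)->N->(1,4) | ant2:(2,0)->S->(3,0)
  grid max=3 at (1,4)
Step 4: ant0:(2,4)->N->(1,4) | ant1:(1,4)->S->(2,4) | ant2:(3,0)->N->(2,0)
  grid max=4 at (1,4)
Step 5: ant0:(1,4)->S->(2,4) | ant1:(2,4)->N->(1,4) | ant2:(2,0)->S->(3,0)
  grid max=5 at (1,4)
Final grid:
  0 0 0 0 0
  0 0 0 0 5
  0 0 0 0 5
  3 0 0 0 0
Max pheromone 5 at (1,4)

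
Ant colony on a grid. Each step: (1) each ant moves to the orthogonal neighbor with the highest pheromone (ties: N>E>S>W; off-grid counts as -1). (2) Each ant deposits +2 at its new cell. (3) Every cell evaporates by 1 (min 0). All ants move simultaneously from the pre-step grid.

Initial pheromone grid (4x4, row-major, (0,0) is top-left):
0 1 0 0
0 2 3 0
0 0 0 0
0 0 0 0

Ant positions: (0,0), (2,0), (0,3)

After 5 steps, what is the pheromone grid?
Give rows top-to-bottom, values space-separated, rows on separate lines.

After step 1: ants at (0,1),(1,0),(1,3)
  0 2 0 0
  1 1 2 1
  0 0 0 0
  0 0 0 0
After step 2: ants at (1,1),(1,1),(1,2)
  0 1 0 0
  0 4 3 0
  0 0 0 0
  0 0 0 0
After step 3: ants at (1,2),(1,2),(1,1)
  0 0 0 0
  0 5 6 0
  0 0 0 0
  0 0 0 0
After step 4: ants at (1,1),(1,1),(1,2)
  0 0 0 0
  0 8 7 0
  0 0 0 0
  0 0 0 0
After step 5: ants at (1,2),(1,2),(1,1)
  0 0 0 0
  0 9 10 0
  0 0 0 0
  0 0 0 0

0 0 0 0
0 9 10 0
0 0 0 0
0 0 0 0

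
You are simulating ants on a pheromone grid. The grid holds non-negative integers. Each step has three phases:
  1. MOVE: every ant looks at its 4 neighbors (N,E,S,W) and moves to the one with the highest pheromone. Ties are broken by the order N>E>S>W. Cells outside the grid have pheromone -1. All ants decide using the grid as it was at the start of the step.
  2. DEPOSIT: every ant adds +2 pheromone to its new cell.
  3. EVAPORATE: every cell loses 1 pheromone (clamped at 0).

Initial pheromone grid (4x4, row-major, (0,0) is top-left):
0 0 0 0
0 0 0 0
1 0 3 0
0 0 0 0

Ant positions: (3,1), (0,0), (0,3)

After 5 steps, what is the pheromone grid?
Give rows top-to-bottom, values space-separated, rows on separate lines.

After step 1: ants at (2,1),(0,1),(1,3)
  0 1 0 0
  0 0 0 1
  0 1 2 0
  0 0 0 0
After step 2: ants at (2,2),(0,2),(0,3)
  0 0 1 1
  0 0 0 0
  0 0 3 0
  0 0 0 0
After step 3: ants at (1,2),(0,3),(0,2)
  0 0 2 2
  0 0 1 0
  0 0 2 0
  0 0 0 0
After step 4: ants at (0,2),(0,2),(0,3)
  0 0 5 3
  0 0 0 0
  0 0 1 0
  0 0 0 0
After step 5: ants at (0,3),(0,3),(0,2)
  0 0 6 6
  0 0 0 0
  0 0 0 0
  0 0 0 0

0 0 6 6
0 0 0 0
0 0 0 0
0 0 0 0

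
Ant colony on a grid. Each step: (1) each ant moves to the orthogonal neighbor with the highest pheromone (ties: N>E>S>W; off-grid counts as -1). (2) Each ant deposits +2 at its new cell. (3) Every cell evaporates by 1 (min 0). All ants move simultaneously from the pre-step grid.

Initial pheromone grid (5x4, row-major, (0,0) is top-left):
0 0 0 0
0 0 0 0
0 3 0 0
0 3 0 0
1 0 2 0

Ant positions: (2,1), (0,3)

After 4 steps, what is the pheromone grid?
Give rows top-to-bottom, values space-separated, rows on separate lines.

After step 1: ants at (3,1),(1,3)
  0 0 0 0
  0 0 0 1
  0 2 0 0
  0 4 0 0
  0 0 1 0
After step 2: ants at (2,1),(0,3)
  0 0 0 1
  0 0 0 0
  0 3 0 0
  0 3 0 0
  0 0 0 0
After step 3: ants at (3,1),(1,3)
  0 0 0 0
  0 0 0 1
  0 2 0 0
  0 4 0 0
  0 0 0 0
After step 4: ants at (2,1),(0,3)
  0 0 0 1
  0 0 0 0
  0 3 0 0
  0 3 0 0
  0 0 0 0

0 0 0 1
0 0 0 0
0 3 0 0
0 3 0 0
0 0 0 0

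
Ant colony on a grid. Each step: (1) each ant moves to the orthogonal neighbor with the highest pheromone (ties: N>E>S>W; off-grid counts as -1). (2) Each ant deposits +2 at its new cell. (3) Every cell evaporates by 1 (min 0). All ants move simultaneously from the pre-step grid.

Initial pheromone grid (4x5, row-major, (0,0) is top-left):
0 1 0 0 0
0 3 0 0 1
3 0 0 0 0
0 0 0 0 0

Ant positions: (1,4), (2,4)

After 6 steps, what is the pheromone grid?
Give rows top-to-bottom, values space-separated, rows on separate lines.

After step 1: ants at (0,4),(1,4)
  0 0 0 0 1
  0 2 0 0 2
  2 0 0 0 0
  0 0 0 0 0
After step 2: ants at (1,4),(0,4)
  0 0 0 0 2
  0 1 0 0 3
  1 0 0 0 0
  0 0 0 0 0
After step 3: ants at (0,4),(1,4)
  0 0 0 0 3
  0 0 0 0 4
  0 0 0 0 0
  0 0 0 0 0
After step 4: ants at (1,4),(0,4)
  0 0 0 0 4
  0 0 0 0 5
  0 0 0 0 0
  0 0 0 0 0
After step 5: ants at (0,4),(1,4)
  0 0 0 0 5
  0 0 0 0 6
  0 0 0 0 0
  0 0 0 0 0
After step 6: ants at (1,4),(0,4)
  0 0 0 0 6
  0 0 0 0 7
  0 0 0 0 0
  0 0 0 0 0

0 0 0 0 6
0 0 0 0 7
0 0 0 0 0
0 0 0 0 0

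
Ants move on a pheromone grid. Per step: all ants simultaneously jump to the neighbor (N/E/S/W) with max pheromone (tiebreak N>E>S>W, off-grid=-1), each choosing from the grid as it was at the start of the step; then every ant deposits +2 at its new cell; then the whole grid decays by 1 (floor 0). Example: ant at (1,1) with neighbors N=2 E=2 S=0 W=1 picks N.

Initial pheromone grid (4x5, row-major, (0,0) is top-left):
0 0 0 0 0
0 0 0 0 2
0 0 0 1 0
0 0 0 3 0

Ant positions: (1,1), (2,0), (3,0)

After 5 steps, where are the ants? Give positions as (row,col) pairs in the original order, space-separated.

Step 1: ant0:(1,1)->N->(0,1) | ant1:(2,0)->N->(1,0) | ant2:(3,0)->N->(2,0)
  grid max=2 at (3,3)
Step 2: ant0:(0,1)->E->(0,2) | ant1:(1,0)->S->(2,0) | ant2:(2,0)->N->(1,0)
  grid max=2 at (1,0)
Step 3: ant0:(0,2)->E->(0,3) | ant1:(2,0)->N->(1,0) | ant2:(1,0)->S->(2,0)
  grid max=3 at (1,0)
Step 4: ant0:(0,3)->E->(0,4) | ant1:(1,0)->S->(2,0) | ant2:(2,0)->N->(1,0)
  grid max=4 at (1,0)
Step 5: ant0:(0,4)->S->(1,4) | ant1:(2,0)->N->(1,0) | ant2:(1,0)->S->(2,0)
  grid max=5 at (1,0)

(1,4) (1,0) (2,0)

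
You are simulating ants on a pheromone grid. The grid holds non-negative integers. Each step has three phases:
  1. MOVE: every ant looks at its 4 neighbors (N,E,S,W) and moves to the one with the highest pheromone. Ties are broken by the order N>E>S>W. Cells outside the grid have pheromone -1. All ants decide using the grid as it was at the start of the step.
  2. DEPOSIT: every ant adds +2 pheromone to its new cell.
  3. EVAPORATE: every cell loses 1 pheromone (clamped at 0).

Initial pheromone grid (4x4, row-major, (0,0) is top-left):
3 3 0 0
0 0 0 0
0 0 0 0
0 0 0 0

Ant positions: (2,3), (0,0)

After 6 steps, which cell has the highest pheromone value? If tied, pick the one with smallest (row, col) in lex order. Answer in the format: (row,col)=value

Answer: (0,0)=3

Derivation:
Step 1: ant0:(2,3)->N->(1,3) | ant1:(0,0)->E->(0,1)
  grid max=4 at (0,1)
Step 2: ant0:(1,3)->N->(0,3) | ant1:(0,1)->W->(0,0)
  grid max=3 at (0,0)
Step 3: ant0:(0,3)->S->(1,3) | ant1:(0,0)->E->(0,1)
  grid max=4 at (0,1)
Step 4: ant0:(1,3)->N->(0,3) | ant1:(0,1)->W->(0,0)
  grid max=3 at (0,0)
Step 5: ant0:(0,3)->S->(1,3) | ant1:(0,0)->E->(0,1)
  grid max=4 at (0,1)
Step 6: ant0:(1,3)->N->(0,3) | ant1:(0,1)->W->(0,0)
  grid max=3 at (0,0)
Final grid:
  3 3 0 1
  0 0 0 0
  0 0 0 0
  0 0 0 0
Max pheromone 3 at (0,0)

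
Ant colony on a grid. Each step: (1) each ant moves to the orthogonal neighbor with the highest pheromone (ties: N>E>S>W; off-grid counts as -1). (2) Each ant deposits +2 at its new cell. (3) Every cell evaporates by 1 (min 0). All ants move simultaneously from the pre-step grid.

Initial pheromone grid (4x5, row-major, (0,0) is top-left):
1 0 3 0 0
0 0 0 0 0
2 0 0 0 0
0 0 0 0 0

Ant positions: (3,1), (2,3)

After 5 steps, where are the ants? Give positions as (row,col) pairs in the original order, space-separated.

Step 1: ant0:(3,1)->N->(2,1) | ant1:(2,3)->N->(1,3)
  grid max=2 at (0,2)
Step 2: ant0:(2,1)->W->(2,0) | ant1:(1,3)->N->(0,3)
  grid max=2 at (2,0)
Step 3: ant0:(2,0)->N->(1,0) | ant1:(0,3)->W->(0,2)
  grid max=2 at (0,2)
Step 4: ant0:(1,0)->S->(2,0) | ant1:(0,2)->E->(0,3)
  grid max=2 at (2,0)
Step 5: ant0:(2,0)->N->(1,0) | ant1:(0,3)->W->(0,2)
  grid max=2 at (0,2)

(1,0) (0,2)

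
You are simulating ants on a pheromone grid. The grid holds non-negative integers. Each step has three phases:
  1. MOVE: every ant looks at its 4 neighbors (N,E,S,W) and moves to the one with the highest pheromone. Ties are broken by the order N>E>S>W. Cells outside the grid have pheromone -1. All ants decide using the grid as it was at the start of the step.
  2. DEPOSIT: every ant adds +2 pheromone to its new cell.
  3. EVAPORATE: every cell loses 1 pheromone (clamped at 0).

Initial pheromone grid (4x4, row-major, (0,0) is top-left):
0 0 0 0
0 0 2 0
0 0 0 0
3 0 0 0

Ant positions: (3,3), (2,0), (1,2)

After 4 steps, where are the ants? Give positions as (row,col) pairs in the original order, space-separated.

Step 1: ant0:(3,3)->N->(2,3) | ant1:(2,0)->S->(3,0) | ant2:(1,2)->N->(0,2)
  grid max=4 at (3,0)
Step 2: ant0:(2,3)->N->(1,3) | ant1:(3,0)->N->(2,0) | ant2:(0,2)->S->(1,2)
  grid max=3 at (3,0)
Step 3: ant0:(1,3)->W->(1,2) | ant1:(2,0)->S->(3,0) | ant2:(1,2)->E->(1,3)
  grid max=4 at (3,0)
Step 4: ant0:(1,2)->E->(1,3) | ant1:(3,0)->N->(2,0) | ant2:(1,3)->W->(1,2)
  grid max=4 at (1,2)

(1,3) (2,0) (1,2)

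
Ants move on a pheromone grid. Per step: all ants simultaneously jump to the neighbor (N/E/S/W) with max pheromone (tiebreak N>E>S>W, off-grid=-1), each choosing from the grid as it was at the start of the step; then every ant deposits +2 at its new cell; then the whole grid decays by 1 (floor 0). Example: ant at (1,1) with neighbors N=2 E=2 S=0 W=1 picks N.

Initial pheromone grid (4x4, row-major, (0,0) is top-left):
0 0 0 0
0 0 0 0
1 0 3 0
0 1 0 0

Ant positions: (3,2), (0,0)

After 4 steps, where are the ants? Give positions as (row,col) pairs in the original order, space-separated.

Step 1: ant0:(3,2)->N->(2,2) | ant1:(0,0)->E->(0,1)
  grid max=4 at (2,2)
Step 2: ant0:(2,2)->N->(1,2) | ant1:(0,1)->E->(0,2)
  grid max=3 at (2,2)
Step 3: ant0:(1,2)->S->(2,2) | ant1:(0,2)->S->(1,2)
  grid max=4 at (2,2)
Step 4: ant0:(2,2)->N->(1,2) | ant1:(1,2)->S->(2,2)
  grid max=5 at (2,2)

(1,2) (2,2)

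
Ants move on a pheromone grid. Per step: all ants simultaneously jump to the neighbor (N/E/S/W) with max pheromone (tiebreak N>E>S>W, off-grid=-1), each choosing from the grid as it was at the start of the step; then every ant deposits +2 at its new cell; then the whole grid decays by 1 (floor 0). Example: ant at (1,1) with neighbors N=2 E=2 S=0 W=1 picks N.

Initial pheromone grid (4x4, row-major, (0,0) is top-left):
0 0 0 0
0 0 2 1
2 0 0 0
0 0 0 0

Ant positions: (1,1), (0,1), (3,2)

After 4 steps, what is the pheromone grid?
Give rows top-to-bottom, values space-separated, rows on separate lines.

After step 1: ants at (1,2),(0,2),(2,2)
  0 0 1 0
  0 0 3 0
  1 0 1 0
  0 0 0 0
After step 2: ants at (0,2),(1,2),(1,2)
  0 0 2 0
  0 0 6 0
  0 0 0 0
  0 0 0 0
After step 3: ants at (1,2),(0,2),(0,2)
  0 0 5 0
  0 0 7 0
  0 0 0 0
  0 0 0 0
After step 4: ants at (0,2),(1,2),(1,2)
  0 0 6 0
  0 0 10 0
  0 0 0 0
  0 0 0 0

0 0 6 0
0 0 10 0
0 0 0 0
0 0 0 0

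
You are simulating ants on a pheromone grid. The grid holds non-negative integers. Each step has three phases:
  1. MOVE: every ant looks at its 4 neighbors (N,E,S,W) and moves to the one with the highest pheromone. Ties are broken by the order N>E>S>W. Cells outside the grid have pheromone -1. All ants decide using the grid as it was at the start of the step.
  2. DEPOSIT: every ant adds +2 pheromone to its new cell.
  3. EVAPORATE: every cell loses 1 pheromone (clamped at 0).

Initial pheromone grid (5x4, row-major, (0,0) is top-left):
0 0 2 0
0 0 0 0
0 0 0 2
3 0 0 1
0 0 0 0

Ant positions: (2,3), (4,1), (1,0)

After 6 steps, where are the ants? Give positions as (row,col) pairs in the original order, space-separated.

Step 1: ant0:(2,3)->S->(3,3) | ant1:(4,1)->N->(3,1) | ant2:(1,0)->N->(0,0)
  grid max=2 at (3,0)
Step 2: ant0:(3,3)->N->(2,3) | ant1:(3,1)->W->(3,0) | ant2:(0,0)->E->(0,1)
  grid max=3 at (3,0)
Step 3: ant0:(2,3)->S->(3,3) | ant1:(3,0)->N->(2,0) | ant2:(0,1)->E->(0,2)
  grid max=2 at (3,0)
Step 4: ant0:(3,3)->N->(2,3) | ant1:(2,0)->S->(3,0) | ant2:(0,2)->E->(0,3)
  grid max=3 at (3,0)
Step 5: ant0:(2,3)->S->(3,3) | ant1:(3,0)->N->(2,0) | ant2:(0,3)->S->(1,3)
  grid max=2 at (3,0)
Step 6: ant0:(3,3)->N->(2,3) | ant1:(2,0)->S->(3,0) | ant2:(1,3)->S->(2,3)
  grid max=4 at (2,3)

(2,3) (3,0) (2,3)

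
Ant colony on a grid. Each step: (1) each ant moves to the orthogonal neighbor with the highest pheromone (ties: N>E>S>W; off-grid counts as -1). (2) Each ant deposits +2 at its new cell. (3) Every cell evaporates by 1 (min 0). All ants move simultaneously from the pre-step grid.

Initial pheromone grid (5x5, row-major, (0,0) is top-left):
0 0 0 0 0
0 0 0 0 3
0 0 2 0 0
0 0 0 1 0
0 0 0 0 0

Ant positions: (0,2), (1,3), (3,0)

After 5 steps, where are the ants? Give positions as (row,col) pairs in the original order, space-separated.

Step 1: ant0:(0,2)->E->(0,3) | ant1:(1,3)->E->(1,4) | ant2:(3,0)->N->(2,0)
  grid max=4 at (1,4)
Step 2: ant0:(0,3)->E->(0,4) | ant1:(1,4)->N->(0,4) | ant2:(2,0)->N->(1,0)
  grid max=3 at (0,4)
Step 3: ant0:(0,4)->S->(1,4) | ant1:(0,4)->S->(1,4) | ant2:(1,0)->N->(0,0)
  grid max=6 at (1,4)
Step 4: ant0:(1,4)->N->(0,4) | ant1:(1,4)->N->(0,4) | ant2:(0,0)->E->(0,1)
  grid max=5 at (0,4)
Step 5: ant0:(0,4)->S->(1,4) | ant1:(0,4)->S->(1,4) | ant2:(0,1)->E->(0,2)
  grid max=8 at (1,4)

(1,4) (1,4) (0,2)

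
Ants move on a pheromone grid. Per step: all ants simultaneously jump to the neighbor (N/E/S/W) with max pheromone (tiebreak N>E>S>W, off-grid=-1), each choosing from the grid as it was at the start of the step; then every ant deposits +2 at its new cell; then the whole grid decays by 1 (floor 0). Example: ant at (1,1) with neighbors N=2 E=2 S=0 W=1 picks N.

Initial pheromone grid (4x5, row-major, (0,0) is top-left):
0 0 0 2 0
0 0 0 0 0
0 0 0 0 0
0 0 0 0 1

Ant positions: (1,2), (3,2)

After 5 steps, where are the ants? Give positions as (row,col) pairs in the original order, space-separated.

Step 1: ant0:(1,2)->N->(0,2) | ant1:(3,2)->N->(2,2)
  grid max=1 at (0,2)
Step 2: ant0:(0,2)->E->(0,3) | ant1:(2,2)->N->(1,2)
  grid max=2 at (0,3)
Step 3: ant0:(0,3)->E->(0,4) | ant1:(1,2)->N->(0,2)
  grid max=1 at (0,2)
Step 4: ant0:(0,4)->W->(0,3) | ant1:(0,2)->E->(0,3)
  grid max=4 at (0,3)
Step 5: ant0:(0,3)->E->(0,4) | ant1:(0,3)->E->(0,4)
  grid max=3 at (0,3)

(0,4) (0,4)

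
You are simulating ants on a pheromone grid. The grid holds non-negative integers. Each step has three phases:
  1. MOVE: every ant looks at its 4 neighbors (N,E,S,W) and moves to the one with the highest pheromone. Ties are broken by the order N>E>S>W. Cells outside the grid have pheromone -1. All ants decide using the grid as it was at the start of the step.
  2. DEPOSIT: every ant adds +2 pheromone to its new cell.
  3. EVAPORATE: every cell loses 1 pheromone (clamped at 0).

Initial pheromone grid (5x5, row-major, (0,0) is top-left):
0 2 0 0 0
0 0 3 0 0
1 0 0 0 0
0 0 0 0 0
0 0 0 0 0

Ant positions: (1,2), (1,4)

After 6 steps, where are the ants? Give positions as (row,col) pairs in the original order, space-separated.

Step 1: ant0:(1,2)->N->(0,2) | ant1:(1,4)->N->(0,4)
  grid max=2 at (1,2)
Step 2: ant0:(0,2)->S->(1,2) | ant1:(0,4)->S->(1,4)
  grid max=3 at (1,2)
Step 3: ant0:(1,2)->N->(0,2) | ant1:(1,4)->N->(0,4)
  grid max=2 at (1,2)
Step 4: ant0:(0,2)->S->(1,2) | ant1:(0,4)->S->(1,4)
  grid max=3 at (1,2)
Step 5: ant0:(1,2)->N->(0,2) | ant1:(1,4)->N->(0,4)
  grid max=2 at (1,2)
Step 6: ant0:(0,2)->S->(1,2) | ant1:(0,4)->S->(1,4)
  grid max=3 at (1,2)

(1,2) (1,4)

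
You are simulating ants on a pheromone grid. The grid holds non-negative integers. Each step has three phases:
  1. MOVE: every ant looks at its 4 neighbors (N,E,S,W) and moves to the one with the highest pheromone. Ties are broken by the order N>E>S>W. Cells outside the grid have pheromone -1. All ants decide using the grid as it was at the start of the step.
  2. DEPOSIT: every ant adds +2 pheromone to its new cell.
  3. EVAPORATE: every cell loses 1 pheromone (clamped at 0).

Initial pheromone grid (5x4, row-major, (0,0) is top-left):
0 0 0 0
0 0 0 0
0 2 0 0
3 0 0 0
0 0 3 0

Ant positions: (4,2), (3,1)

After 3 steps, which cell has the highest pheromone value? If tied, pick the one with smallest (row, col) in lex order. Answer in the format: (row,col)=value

Step 1: ant0:(4,2)->N->(3,2) | ant1:(3,1)->W->(3,0)
  grid max=4 at (3,0)
Step 2: ant0:(3,2)->S->(4,2) | ant1:(3,0)->N->(2,0)
  grid max=3 at (3,0)
Step 3: ant0:(4,2)->N->(3,2) | ant1:(2,0)->S->(3,0)
  grid max=4 at (3,0)
Final grid:
  0 0 0 0
  0 0 0 0
  0 0 0 0
  4 0 1 0
  0 0 2 0
Max pheromone 4 at (3,0)

Answer: (3,0)=4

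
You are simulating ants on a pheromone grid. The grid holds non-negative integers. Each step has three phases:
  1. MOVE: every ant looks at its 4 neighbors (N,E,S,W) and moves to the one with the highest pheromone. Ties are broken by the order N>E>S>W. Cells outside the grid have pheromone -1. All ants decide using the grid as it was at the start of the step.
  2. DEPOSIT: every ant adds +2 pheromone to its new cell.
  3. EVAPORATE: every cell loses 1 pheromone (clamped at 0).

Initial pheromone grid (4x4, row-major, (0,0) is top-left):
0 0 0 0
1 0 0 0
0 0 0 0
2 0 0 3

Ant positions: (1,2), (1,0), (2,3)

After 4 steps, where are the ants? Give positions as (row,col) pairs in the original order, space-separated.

Step 1: ant0:(1,2)->N->(0,2) | ant1:(1,0)->N->(0,0) | ant2:(2,3)->S->(3,3)
  grid max=4 at (3,3)
Step 2: ant0:(0,2)->E->(0,3) | ant1:(0,0)->E->(0,1) | ant2:(3,3)->N->(2,3)
  grid max=3 at (3,3)
Step 3: ant0:(0,3)->S->(1,3) | ant1:(0,1)->E->(0,2) | ant2:(2,3)->S->(3,3)
  grid max=4 at (3,3)
Step 4: ant0:(1,3)->N->(0,3) | ant1:(0,2)->E->(0,3) | ant2:(3,3)->N->(2,3)
  grid max=3 at (0,3)

(0,3) (0,3) (2,3)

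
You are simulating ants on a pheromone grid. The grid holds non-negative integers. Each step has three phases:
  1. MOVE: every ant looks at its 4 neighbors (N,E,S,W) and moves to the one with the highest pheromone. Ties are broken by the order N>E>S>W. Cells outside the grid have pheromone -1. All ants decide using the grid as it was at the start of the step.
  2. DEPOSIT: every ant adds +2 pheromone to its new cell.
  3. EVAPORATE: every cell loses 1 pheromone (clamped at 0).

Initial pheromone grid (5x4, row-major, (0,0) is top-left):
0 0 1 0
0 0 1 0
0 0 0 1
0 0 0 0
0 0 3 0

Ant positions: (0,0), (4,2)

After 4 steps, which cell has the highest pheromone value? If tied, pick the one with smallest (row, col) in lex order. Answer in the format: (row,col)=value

Step 1: ant0:(0,0)->E->(0,1) | ant1:(4,2)->N->(3,2)
  grid max=2 at (4,2)
Step 2: ant0:(0,1)->E->(0,2) | ant1:(3,2)->S->(4,2)
  grid max=3 at (4,2)
Step 3: ant0:(0,2)->E->(0,3) | ant1:(4,2)->N->(3,2)
  grid max=2 at (4,2)
Step 4: ant0:(0,3)->S->(1,3) | ant1:(3,2)->S->(4,2)
  grid max=3 at (4,2)
Final grid:
  0 0 0 0
  0 0 0 1
  0 0 0 0
  0 0 0 0
  0 0 3 0
Max pheromone 3 at (4,2)

Answer: (4,2)=3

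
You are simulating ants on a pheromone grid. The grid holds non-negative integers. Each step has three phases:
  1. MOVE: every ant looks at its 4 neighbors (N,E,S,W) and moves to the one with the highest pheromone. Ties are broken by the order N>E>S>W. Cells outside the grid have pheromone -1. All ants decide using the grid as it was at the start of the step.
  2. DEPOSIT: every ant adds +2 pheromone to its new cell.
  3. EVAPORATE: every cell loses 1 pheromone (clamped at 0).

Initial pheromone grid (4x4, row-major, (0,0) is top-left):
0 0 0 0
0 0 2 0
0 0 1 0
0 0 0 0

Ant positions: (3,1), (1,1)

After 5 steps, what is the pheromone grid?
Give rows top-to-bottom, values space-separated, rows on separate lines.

After step 1: ants at (2,1),(1,2)
  0 0 0 0
  0 0 3 0
  0 1 0 0
  0 0 0 0
After step 2: ants at (1,1),(0,2)
  0 0 1 0
  0 1 2 0
  0 0 0 0
  0 0 0 0
After step 3: ants at (1,2),(1,2)
  0 0 0 0
  0 0 5 0
  0 0 0 0
  0 0 0 0
After step 4: ants at (0,2),(0,2)
  0 0 3 0
  0 0 4 0
  0 0 0 0
  0 0 0 0
After step 5: ants at (1,2),(1,2)
  0 0 2 0
  0 0 7 0
  0 0 0 0
  0 0 0 0

0 0 2 0
0 0 7 0
0 0 0 0
0 0 0 0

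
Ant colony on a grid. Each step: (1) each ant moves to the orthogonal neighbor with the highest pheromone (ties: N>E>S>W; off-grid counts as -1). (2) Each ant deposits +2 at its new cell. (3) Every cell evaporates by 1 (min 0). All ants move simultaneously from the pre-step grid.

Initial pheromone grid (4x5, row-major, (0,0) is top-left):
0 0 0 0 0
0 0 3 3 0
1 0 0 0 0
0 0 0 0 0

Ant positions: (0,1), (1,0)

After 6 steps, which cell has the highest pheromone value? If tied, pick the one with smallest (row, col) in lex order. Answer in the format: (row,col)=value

Answer: (1,2)=3

Derivation:
Step 1: ant0:(0,1)->E->(0,2) | ant1:(1,0)->S->(2,0)
  grid max=2 at (1,2)
Step 2: ant0:(0,2)->S->(1,2) | ant1:(2,0)->N->(1,0)
  grid max=3 at (1,2)
Step 3: ant0:(1,2)->E->(1,3) | ant1:(1,0)->S->(2,0)
  grid max=2 at (1,2)
Step 4: ant0:(1,3)->W->(1,2) | ant1:(2,0)->N->(1,0)
  grid max=3 at (1,2)
Step 5: ant0:(1,2)->E->(1,3) | ant1:(1,0)->S->(2,0)
  grid max=2 at (1,2)
Step 6: ant0:(1,3)->W->(1,2) | ant1:(2,0)->N->(1,0)
  grid max=3 at (1,2)
Final grid:
  0 0 0 0 0
  1 0 3 1 0
  1 0 0 0 0
  0 0 0 0 0
Max pheromone 3 at (1,2)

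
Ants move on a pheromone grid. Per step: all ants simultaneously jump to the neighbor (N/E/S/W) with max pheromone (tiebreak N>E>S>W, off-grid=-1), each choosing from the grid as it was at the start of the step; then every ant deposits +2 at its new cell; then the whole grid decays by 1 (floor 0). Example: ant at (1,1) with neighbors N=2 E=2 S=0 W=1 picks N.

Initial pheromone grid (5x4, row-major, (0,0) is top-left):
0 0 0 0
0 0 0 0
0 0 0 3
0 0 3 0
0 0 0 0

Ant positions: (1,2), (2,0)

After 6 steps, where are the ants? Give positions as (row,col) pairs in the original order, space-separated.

Step 1: ant0:(1,2)->N->(0,2) | ant1:(2,0)->N->(1,0)
  grid max=2 at (2,3)
Step 2: ant0:(0,2)->E->(0,3) | ant1:(1,0)->N->(0,0)
  grid max=1 at (0,0)
Step 3: ant0:(0,3)->S->(1,3) | ant1:(0,0)->E->(0,1)
  grid max=1 at (0,1)
Step 4: ant0:(1,3)->N->(0,3) | ant1:(0,1)->E->(0,2)
  grid max=1 at (0,2)
Step 5: ant0:(0,3)->W->(0,2) | ant1:(0,2)->E->(0,3)
  grid max=2 at (0,2)
Step 6: ant0:(0,2)->E->(0,3) | ant1:(0,3)->W->(0,2)
  grid max=3 at (0,2)

(0,3) (0,2)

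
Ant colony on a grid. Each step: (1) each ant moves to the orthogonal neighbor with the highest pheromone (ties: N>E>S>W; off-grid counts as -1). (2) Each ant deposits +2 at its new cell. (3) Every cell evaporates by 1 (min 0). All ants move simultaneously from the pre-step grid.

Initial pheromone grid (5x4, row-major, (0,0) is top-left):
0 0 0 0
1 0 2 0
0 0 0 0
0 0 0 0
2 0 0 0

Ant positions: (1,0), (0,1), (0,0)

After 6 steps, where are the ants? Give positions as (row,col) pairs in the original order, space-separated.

Step 1: ant0:(1,0)->N->(0,0) | ant1:(0,1)->E->(0,2) | ant2:(0,0)->S->(1,0)
  grid max=2 at (1,0)
Step 2: ant0:(0,0)->S->(1,0) | ant1:(0,2)->S->(1,2) | ant2:(1,0)->N->(0,0)
  grid max=3 at (1,0)
Step 3: ant0:(1,0)->N->(0,0) | ant1:(1,2)->N->(0,2) | ant2:(0,0)->S->(1,0)
  grid max=4 at (1,0)
Step 4: ant0:(0,0)->S->(1,0) | ant1:(0,2)->S->(1,2) | ant2:(1,0)->N->(0,0)
  grid max=5 at (1,0)
Step 5: ant0:(1,0)->N->(0,0) | ant1:(1,2)->N->(0,2) | ant2:(0,0)->S->(1,0)
  grid max=6 at (1,0)
Step 6: ant0:(0,0)->S->(1,0) | ant1:(0,2)->S->(1,2) | ant2:(1,0)->N->(0,0)
  grid max=7 at (1,0)

(1,0) (1,2) (0,0)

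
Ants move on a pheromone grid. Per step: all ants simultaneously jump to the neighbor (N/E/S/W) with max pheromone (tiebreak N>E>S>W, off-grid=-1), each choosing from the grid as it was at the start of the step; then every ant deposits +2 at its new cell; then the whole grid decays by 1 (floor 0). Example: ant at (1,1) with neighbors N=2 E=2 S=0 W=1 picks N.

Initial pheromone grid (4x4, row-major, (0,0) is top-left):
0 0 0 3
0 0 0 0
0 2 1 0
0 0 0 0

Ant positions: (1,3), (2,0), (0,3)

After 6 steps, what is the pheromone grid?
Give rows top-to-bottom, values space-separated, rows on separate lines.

After step 1: ants at (0,3),(2,1),(1,3)
  0 0 0 4
  0 0 0 1
  0 3 0 0
  0 0 0 0
After step 2: ants at (1,3),(1,1),(0,3)
  0 0 0 5
  0 1 0 2
  0 2 0 0
  0 0 0 0
After step 3: ants at (0,3),(2,1),(1,3)
  0 0 0 6
  0 0 0 3
  0 3 0 0
  0 0 0 0
After step 4: ants at (1,3),(1,1),(0,3)
  0 0 0 7
  0 1 0 4
  0 2 0 0
  0 0 0 0
After step 5: ants at (0,3),(2,1),(1,3)
  0 0 0 8
  0 0 0 5
  0 3 0 0
  0 0 0 0
After step 6: ants at (1,3),(1,1),(0,3)
  0 0 0 9
  0 1 0 6
  0 2 0 0
  0 0 0 0

0 0 0 9
0 1 0 6
0 2 0 0
0 0 0 0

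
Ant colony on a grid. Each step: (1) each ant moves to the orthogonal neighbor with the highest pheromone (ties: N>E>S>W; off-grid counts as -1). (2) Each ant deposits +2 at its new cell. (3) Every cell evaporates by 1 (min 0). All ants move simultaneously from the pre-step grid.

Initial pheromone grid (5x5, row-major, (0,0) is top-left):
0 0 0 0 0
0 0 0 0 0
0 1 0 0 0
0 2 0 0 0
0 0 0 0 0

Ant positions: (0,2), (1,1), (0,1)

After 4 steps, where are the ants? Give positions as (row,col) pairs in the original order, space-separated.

Step 1: ant0:(0,2)->E->(0,3) | ant1:(1,1)->S->(2,1) | ant2:(0,1)->E->(0,2)
  grid max=2 at (2,1)
Step 2: ant0:(0,3)->W->(0,2) | ant1:(2,1)->S->(3,1) | ant2:(0,2)->E->(0,3)
  grid max=2 at (0,2)
Step 3: ant0:(0,2)->E->(0,3) | ant1:(3,1)->N->(2,1) | ant2:(0,3)->W->(0,2)
  grid max=3 at (0,2)
Step 4: ant0:(0,3)->W->(0,2) | ant1:(2,1)->S->(3,1) | ant2:(0,2)->E->(0,3)
  grid max=4 at (0,2)

(0,2) (3,1) (0,3)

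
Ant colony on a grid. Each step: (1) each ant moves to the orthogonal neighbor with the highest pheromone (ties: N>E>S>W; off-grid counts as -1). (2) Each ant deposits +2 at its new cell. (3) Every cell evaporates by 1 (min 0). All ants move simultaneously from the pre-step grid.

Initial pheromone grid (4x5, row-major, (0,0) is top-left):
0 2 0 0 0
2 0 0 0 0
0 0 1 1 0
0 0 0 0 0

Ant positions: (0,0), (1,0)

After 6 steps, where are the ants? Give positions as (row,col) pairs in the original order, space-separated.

Step 1: ant0:(0,0)->E->(0,1) | ant1:(1,0)->N->(0,0)
  grid max=3 at (0,1)
Step 2: ant0:(0,1)->W->(0,0) | ant1:(0,0)->E->(0,1)
  grid max=4 at (0,1)
Step 3: ant0:(0,0)->E->(0,1) | ant1:(0,1)->W->(0,0)
  grid max=5 at (0,1)
Step 4: ant0:(0,1)->W->(0,0) | ant1:(0,0)->E->(0,1)
  grid max=6 at (0,1)
Step 5: ant0:(0,0)->E->(0,1) | ant1:(0,1)->W->(0,0)
  grid max=7 at (0,1)
Step 6: ant0:(0,1)->W->(0,0) | ant1:(0,0)->E->(0,1)
  grid max=8 at (0,1)

(0,0) (0,1)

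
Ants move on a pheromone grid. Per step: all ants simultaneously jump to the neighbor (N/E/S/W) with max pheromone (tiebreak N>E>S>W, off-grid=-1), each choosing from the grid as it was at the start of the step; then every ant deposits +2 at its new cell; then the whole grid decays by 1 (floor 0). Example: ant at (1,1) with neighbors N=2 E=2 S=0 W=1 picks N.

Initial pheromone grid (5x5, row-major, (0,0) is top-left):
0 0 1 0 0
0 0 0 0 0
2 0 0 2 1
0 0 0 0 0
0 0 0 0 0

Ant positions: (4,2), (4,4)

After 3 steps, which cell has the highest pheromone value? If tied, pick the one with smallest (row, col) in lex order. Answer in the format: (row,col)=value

Step 1: ant0:(4,2)->N->(3,2) | ant1:(4,4)->N->(3,4)
  grid max=1 at (2,0)
Step 2: ant0:(3,2)->N->(2,2) | ant1:(3,4)->N->(2,4)
  grid max=1 at (2,2)
Step 3: ant0:(2,2)->N->(1,2) | ant1:(2,4)->N->(1,4)
  grid max=1 at (1,2)
Final grid:
  0 0 0 0 0
  0 0 1 0 1
  0 0 0 0 0
  0 0 0 0 0
  0 0 0 0 0
Max pheromone 1 at (1,2)

Answer: (1,2)=1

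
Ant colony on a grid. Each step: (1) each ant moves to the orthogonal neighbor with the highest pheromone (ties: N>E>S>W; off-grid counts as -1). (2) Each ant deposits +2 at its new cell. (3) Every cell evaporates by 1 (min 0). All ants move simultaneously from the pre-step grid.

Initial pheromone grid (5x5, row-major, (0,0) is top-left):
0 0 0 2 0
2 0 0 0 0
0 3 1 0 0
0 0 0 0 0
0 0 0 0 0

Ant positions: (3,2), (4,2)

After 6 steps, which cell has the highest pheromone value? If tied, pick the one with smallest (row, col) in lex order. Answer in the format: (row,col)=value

Answer: (2,1)=7

Derivation:
Step 1: ant0:(3,2)->N->(2,2) | ant1:(4,2)->N->(3,2)
  grid max=2 at (2,1)
Step 2: ant0:(2,2)->W->(2,1) | ant1:(3,2)->N->(2,2)
  grid max=3 at (2,1)
Step 3: ant0:(2,1)->E->(2,2) | ant1:(2,2)->W->(2,1)
  grid max=4 at (2,1)
Step 4: ant0:(2,2)->W->(2,1) | ant1:(2,1)->E->(2,2)
  grid max=5 at (2,1)
Step 5: ant0:(2,1)->E->(2,2) | ant1:(2,2)->W->(2,1)
  grid max=6 at (2,1)
Step 6: ant0:(2,2)->W->(2,1) | ant1:(2,1)->E->(2,2)
  grid max=7 at (2,1)
Final grid:
  0 0 0 0 0
  0 0 0 0 0
  0 7 7 0 0
  0 0 0 0 0
  0 0 0 0 0
Max pheromone 7 at (2,1)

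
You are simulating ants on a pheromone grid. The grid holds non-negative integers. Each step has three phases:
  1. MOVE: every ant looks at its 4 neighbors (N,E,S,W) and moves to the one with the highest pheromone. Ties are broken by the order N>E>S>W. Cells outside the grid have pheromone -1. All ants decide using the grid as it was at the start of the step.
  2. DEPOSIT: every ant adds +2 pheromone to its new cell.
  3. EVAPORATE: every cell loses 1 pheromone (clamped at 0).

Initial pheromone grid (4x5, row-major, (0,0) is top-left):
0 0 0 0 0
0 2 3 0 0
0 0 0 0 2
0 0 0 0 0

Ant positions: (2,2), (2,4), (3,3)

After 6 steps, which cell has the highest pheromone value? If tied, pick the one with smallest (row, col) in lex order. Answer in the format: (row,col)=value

Step 1: ant0:(2,2)->N->(1,2) | ant1:(2,4)->N->(1,4) | ant2:(3,3)->N->(2,3)
  grid max=4 at (1,2)
Step 2: ant0:(1,2)->W->(1,1) | ant1:(1,4)->S->(2,4) | ant2:(2,3)->E->(2,4)
  grid max=4 at (2,4)
Step 3: ant0:(1,1)->E->(1,2) | ant1:(2,4)->N->(1,4) | ant2:(2,4)->N->(1,4)
  grid max=4 at (1,2)
Step 4: ant0:(1,2)->W->(1,1) | ant1:(1,4)->S->(2,4) | ant2:(1,4)->S->(2,4)
  grid max=6 at (2,4)
Step 5: ant0:(1,1)->E->(1,2) | ant1:(2,4)->N->(1,4) | ant2:(2,4)->N->(1,4)
  grid max=5 at (1,4)
Step 6: ant0:(1,2)->W->(1,1) | ant1:(1,4)->S->(2,4) | ant2:(1,4)->S->(2,4)
  grid max=8 at (2,4)
Final grid:
  0 0 0 0 0
  0 2 3 0 4
  0 0 0 0 8
  0 0 0 0 0
Max pheromone 8 at (2,4)

Answer: (2,4)=8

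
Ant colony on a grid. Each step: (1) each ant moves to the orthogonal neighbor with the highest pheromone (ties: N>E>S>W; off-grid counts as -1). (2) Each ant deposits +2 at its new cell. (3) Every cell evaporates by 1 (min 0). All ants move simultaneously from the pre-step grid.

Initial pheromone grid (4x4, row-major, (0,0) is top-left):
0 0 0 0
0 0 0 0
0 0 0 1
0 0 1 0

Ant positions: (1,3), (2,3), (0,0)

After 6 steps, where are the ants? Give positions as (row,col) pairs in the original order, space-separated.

Step 1: ant0:(1,3)->S->(2,3) | ant1:(2,3)->N->(1,3) | ant2:(0,0)->E->(0,1)
  grid max=2 at (2,3)
Step 2: ant0:(2,3)->N->(1,3) | ant1:(1,3)->S->(2,3) | ant2:(0,1)->E->(0,2)
  grid max=3 at (2,3)
Step 3: ant0:(1,3)->S->(2,3) | ant1:(2,3)->N->(1,3) | ant2:(0,2)->E->(0,3)
  grid max=4 at (2,3)
Step 4: ant0:(2,3)->N->(1,3) | ant1:(1,3)->S->(2,3) | ant2:(0,3)->S->(1,3)
  grid max=6 at (1,3)
Step 5: ant0:(1,3)->S->(2,3) | ant1:(2,3)->N->(1,3) | ant2:(1,3)->S->(2,3)
  grid max=8 at (2,3)
Step 6: ant0:(2,3)->N->(1,3) | ant1:(1,3)->S->(2,3) | ant2:(2,3)->N->(1,3)
  grid max=10 at (1,3)

(1,3) (2,3) (1,3)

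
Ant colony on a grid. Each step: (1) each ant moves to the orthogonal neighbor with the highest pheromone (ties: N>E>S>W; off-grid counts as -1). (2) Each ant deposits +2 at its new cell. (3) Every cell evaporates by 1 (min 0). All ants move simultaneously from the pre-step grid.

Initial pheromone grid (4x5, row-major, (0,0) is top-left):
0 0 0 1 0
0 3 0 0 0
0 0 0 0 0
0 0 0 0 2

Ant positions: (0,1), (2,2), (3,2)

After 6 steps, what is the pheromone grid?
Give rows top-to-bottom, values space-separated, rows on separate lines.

After step 1: ants at (1,1),(1,2),(2,2)
  0 0 0 0 0
  0 4 1 0 0
  0 0 1 0 0
  0 0 0 0 1
After step 2: ants at (1,2),(1,1),(1,2)
  0 0 0 0 0
  0 5 4 0 0
  0 0 0 0 0
  0 0 0 0 0
After step 3: ants at (1,1),(1,2),(1,1)
  0 0 0 0 0
  0 8 5 0 0
  0 0 0 0 0
  0 0 0 0 0
After step 4: ants at (1,2),(1,1),(1,2)
  0 0 0 0 0
  0 9 8 0 0
  0 0 0 0 0
  0 0 0 0 0
After step 5: ants at (1,1),(1,2),(1,1)
  0 0 0 0 0
  0 12 9 0 0
  0 0 0 0 0
  0 0 0 0 0
After step 6: ants at (1,2),(1,1),(1,2)
  0 0 0 0 0
  0 13 12 0 0
  0 0 0 0 0
  0 0 0 0 0

0 0 0 0 0
0 13 12 0 0
0 0 0 0 0
0 0 0 0 0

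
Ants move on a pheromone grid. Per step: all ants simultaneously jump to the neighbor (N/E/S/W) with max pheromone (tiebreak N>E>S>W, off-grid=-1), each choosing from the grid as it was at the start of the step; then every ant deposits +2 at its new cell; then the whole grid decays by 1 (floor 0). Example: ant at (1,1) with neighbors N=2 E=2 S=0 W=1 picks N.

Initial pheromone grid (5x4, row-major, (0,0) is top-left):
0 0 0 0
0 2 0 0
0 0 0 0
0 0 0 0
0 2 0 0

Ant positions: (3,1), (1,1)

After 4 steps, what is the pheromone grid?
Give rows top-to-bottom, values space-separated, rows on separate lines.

After step 1: ants at (4,1),(0,1)
  0 1 0 0
  0 1 0 0
  0 0 0 0
  0 0 0 0
  0 3 0 0
After step 2: ants at (3,1),(1,1)
  0 0 0 0
  0 2 0 0
  0 0 0 0
  0 1 0 0
  0 2 0 0
After step 3: ants at (4,1),(0,1)
  0 1 0 0
  0 1 0 0
  0 0 0 0
  0 0 0 0
  0 3 0 0
After step 4: ants at (3,1),(1,1)
  0 0 0 0
  0 2 0 0
  0 0 0 0
  0 1 0 0
  0 2 0 0

0 0 0 0
0 2 0 0
0 0 0 0
0 1 0 0
0 2 0 0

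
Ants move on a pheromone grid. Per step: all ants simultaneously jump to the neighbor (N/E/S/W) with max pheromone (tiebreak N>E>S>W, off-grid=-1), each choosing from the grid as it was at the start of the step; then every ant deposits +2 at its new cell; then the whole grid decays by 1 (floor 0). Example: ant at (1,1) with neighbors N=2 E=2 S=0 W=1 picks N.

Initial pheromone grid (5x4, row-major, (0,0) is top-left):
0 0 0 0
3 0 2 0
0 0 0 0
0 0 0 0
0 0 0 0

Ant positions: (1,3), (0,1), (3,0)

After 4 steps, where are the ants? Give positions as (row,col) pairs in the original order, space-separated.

Step 1: ant0:(1,3)->W->(1,2) | ant1:(0,1)->E->(0,2) | ant2:(3,0)->N->(2,0)
  grid max=3 at (1,2)
Step 2: ant0:(1,2)->N->(0,2) | ant1:(0,2)->S->(1,2) | ant2:(2,0)->N->(1,0)
  grid max=4 at (1,2)
Step 3: ant0:(0,2)->S->(1,2) | ant1:(1,2)->N->(0,2) | ant2:(1,0)->N->(0,0)
  grid max=5 at (1,2)
Step 4: ant0:(1,2)->N->(0,2) | ant1:(0,2)->S->(1,2) | ant2:(0,0)->S->(1,0)
  grid max=6 at (1,2)

(0,2) (1,2) (1,0)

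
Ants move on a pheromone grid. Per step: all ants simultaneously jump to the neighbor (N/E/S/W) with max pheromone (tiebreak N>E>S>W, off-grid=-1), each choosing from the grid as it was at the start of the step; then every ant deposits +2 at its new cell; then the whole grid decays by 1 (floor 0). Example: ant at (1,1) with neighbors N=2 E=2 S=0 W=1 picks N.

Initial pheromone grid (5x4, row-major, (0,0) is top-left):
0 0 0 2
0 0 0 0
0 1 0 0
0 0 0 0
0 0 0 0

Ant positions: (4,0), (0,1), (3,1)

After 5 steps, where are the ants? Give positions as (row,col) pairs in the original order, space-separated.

Step 1: ant0:(4,0)->N->(3,0) | ant1:(0,1)->E->(0,2) | ant2:(3,1)->N->(2,1)
  grid max=2 at (2,1)
Step 2: ant0:(3,0)->N->(2,0) | ant1:(0,2)->E->(0,3) | ant2:(2,1)->N->(1,1)
  grid max=2 at (0,3)
Step 3: ant0:(2,0)->E->(2,1) | ant1:(0,3)->S->(1,3) | ant2:(1,1)->S->(2,1)
  grid max=4 at (2,1)
Step 4: ant0:(2,1)->N->(1,1) | ant1:(1,3)->N->(0,3) | ant2:(2,1)->N->(1,1)
  grid max=3 at (1,1)
Step 5: ant0:(1,1)->S->(2,1) | ant1:(0,3)->S->(1,3) | ant2:(1,1)->S->(2,1)
  grid max=6 at (2,1)

(2,1) (1,3) (2,1)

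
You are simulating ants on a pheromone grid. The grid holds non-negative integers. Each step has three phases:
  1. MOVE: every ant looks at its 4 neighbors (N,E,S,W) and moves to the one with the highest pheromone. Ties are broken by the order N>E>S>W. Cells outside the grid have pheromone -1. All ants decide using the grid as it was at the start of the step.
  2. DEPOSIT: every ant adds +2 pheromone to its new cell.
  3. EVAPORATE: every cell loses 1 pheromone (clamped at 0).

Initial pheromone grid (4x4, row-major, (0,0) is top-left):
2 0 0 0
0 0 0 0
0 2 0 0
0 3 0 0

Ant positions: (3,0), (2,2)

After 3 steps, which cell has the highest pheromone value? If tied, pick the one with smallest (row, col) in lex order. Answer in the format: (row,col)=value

Answer: (3,1)=6

Derivation:
Step 1: ant0:(3,0)->E->(3,1) | ant1:(2,2)->W->(2,1)
  grid max=4 at (3,1)
Step 2: ant0:(3,1)->N->(2,1) | ant1:(2,1)->S->(3,1)
  grid max=5 at (3,1)
Step 3: ant0:(2,1)->S->(3,1) | ant1:(3,1)->N->(2,1)
  grid max=6 at (3,1)
Final grid:
  0 0 0 0
  0 0 0 0
  0 5 0 0
  0 6 0 0
Max pheromone 6 at (3,1)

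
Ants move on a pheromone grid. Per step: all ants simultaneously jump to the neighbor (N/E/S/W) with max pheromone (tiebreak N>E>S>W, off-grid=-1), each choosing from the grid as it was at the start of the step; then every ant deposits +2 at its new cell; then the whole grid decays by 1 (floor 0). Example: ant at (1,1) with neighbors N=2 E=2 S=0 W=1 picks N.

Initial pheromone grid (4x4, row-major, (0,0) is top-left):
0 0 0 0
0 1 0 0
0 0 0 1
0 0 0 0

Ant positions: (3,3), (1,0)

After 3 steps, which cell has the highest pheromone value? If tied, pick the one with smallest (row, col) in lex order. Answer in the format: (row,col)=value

Answer: (1,1)=2

Derivation:
Step 1: ant0:(3,3)->N->(2,3) | ant1:(1,0)->E->(1,1)
  grid max=2 at (1,1)
Step 2: ant0:(2,3)->N->(1,3) | ant1:(1,1)->N->(0,1)
  grid max=1 at (0,1)
Step 3: ant0:(1,3)->S->(2,3) | ant1:(0,1)->S->(1,1)
  grid max=2 at (1,1)
Final grid:
  0 0 0 0
  0 2 0 0
  0 0 0 2
  0 0 0 0
Max pheromone 2 at (1,1)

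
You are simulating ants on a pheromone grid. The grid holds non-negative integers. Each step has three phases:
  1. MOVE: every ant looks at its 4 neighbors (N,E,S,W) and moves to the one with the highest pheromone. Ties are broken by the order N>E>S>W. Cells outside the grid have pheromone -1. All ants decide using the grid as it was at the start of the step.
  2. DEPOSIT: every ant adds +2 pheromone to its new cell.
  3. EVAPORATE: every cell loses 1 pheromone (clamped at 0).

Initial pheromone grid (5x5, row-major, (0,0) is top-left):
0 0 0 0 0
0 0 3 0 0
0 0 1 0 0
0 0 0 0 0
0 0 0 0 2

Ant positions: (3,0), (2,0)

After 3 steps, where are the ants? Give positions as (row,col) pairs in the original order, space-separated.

Step 1: ant0:(3,0)->N->(2,0) | ant1:(2,0)->N->(1,0)
  grid max=2 at (1,2)
Step 2: ant0:(2,0)->N->(1,0) | ant1:(1,0)->S->(2,0)
  grid max=2 at (1,0)
Step 3: ant0:(1,0)->S->(2,0) | ant1:(2,0)->N->(1,0)
  grid max=3 at (1,0)

(2,0) (1,0)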